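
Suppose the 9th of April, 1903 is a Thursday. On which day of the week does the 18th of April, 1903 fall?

Saturday

Within April 1903: 18 − 9 = 9 days.
9 mod 7 = 2, so 2 days after Thursday is Saturday.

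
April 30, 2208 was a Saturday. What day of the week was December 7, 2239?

From April 30, 2208 to April 30, 2239: 31 years, of which 7 contain a Feb 29 — 24×365 + 7×366 = 11322 days.
April 2239: 30 − 30 = 0 days remain.
Then May (31), June (30), July (31), August (31), September (30), October (31), November (30): 31 + 30 + 31 + 31 + 30 + 31 + 30 = 214 days.
December 1–7, 2239: 7 days.
Residual: 221 days.
Total: 11543 days.
11543 is a multiple of 7, so December 7, 2239 falls on the same weekday: Saturday.

Saturday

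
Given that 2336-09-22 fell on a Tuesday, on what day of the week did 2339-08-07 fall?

Monday

September 22, 2336 → September 22, 2337: 365 days.
September 22, 2337 → September 22, 2338: 365 days.
September 2338: 30 − 22 = 8 days remain.
Then 10 full months totalling 304 days.
August 1–7, 2339: 7 days.
Residual: 319 days.
Total: 1049 days.
1049 mod 7 = 6, so 6 days after Tuesday is Monday.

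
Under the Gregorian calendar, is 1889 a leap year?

No

1889 is not a leap year.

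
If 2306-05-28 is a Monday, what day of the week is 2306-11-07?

Wednesday

May 2306: 31 − 28 = 3 days remain.
Then June (30), July (31), August (31), September (30), October (31): 30 + 31 + 31 + 30 + 31 = 153 days.
November 1–7, 2306: 7 days.
Total: 3 + 153 + 7 = 163 days.
163 mod 7 = 2, so 2 days after Monday is Wednesday.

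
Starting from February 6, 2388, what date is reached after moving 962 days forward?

September 25, 2390

Count 962 days after February 6, 2388:
February 6, 2388 → February 6, 2389: 366 days (2388 is a leap year).
February 6, 2389 → February 6, 2390: 365 days.
February 2390: 28 − 6 = 22 days remain (2390 is not a leap year, so February has 28 days).
Then March (31), April (30), May (31), June (30), July (31), August (31): 31 + 30 + 31 + 30 + 31 + 31 = 184 days.
September 1–25, 2390: 25 days.
Residual: 231 days.
Total: 962 days.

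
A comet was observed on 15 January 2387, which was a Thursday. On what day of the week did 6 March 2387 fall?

January 2387: 31 − 15 = 16 days remain.
Then February 2387 (28): 28 days.
March 1–6, 2387: 6 days.
Total: 16 + 28 + 6 = 50 days.
50 mod 7 = 1, so 1 day after Thursday is Friday.

Friday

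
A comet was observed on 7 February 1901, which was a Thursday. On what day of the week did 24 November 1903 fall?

Tuesday

February 7, 1901 → February 7, 1902: 365 days.
February 7, 1902 → February 7, 1903: 365 days.
February 1903: 28 − 7 = 21 days remain (1903 is not a leap year, so February has 28 days).
Then March (31), April (30), May (31), June (30), July (31), August (31), September (30), October (31): 31 + 30 + 31 + 30 + 31 + 31 + 30 + 31 = 245 days.
November 1–24, 1903: 24 days.
Residual: 290 days.
Total: 1020 days.
1020 mod 7 = 5, so 5 days after Thursday is Tuesday.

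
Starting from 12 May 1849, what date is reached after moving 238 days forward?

5 January 1850

Count 238 days after May 12, 1849:
May 1849: 31 − 12 = 19 days remain.
Then June (30), July (31), August (31), September (30), October (31), November (30), December (31): 30 + 31 + 31 + 30 + 31 + 30 + 31 = 214 days.
January 1–5, 1850: 5 days.
Residual: 238 days.
Total: 238 days.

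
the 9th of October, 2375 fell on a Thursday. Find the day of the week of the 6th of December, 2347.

Saturday

Count forward from the earlier date (December 6, 2347) to the later (October 9, 2375):
Day-of-year of December 6, 2347: 340.
Day-of-year of October 9, 2375: 282.
2347 has 365 days, so 365 − 340 = 25 days remain in 2347.
Full years 2348–2374: 20 common + 7 leap = 20×365 + 7×366 = 9862 days.
Total: 25 + 9862 + 282 = 10169 days.
10169 mod 7 = 5, so 5 days before Thursday is Saturday.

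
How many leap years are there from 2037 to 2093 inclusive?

Years divisible by 4: 2040, 2044, …, 2092 — 14 in all.
No century exceptions apply. Count: 14.

14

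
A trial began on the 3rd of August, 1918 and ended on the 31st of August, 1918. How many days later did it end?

28

Within August 1918: 31 − 3 = 28 days.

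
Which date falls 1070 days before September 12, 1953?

October 8, 1950

Count 1070 days before September 12, 1953:
Day-of-year of October 8, 1950: 281.
Day-of-year of September 12, 1953: 255.
1950 has 365 days, so 365 − 281 = 84 days remain in 1950.
Full years: 1951: 365; 1952: 366. Sum = 731.
Total: 84 + 731 + 255 = 1070 days.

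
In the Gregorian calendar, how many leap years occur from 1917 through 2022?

Years divisible by 4: 1920, 1924, …, 2020 — 26 in all.
2000 is divisible by 400, so still leap.
No century exceptions apply. Count: 26.

26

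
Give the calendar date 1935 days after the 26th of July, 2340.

the 12th of November, 2345

Count 1935 days after July 26, 2340:
July 26, 2340 → July 26, 2341: 365 days.
July 26, 2341 → July 26, 2342: 365 days.
July 26, 2342 → July 26, 2343: 365 days.
July 26, 2343 → July 26, 2344: 366 days (2344 is a leap year).
July 26, 2344 → July 26, 2345: 365 days.
July 2345: 31 − 26 = 5 days remain.
Then August (31), September (30), October (31): 31 + 30 + 31 = 92 days.
November 1–12, 2345: 12 days.
Residual: 109 days.
Total: 1935 days.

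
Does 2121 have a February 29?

No

2121 is not a leap year.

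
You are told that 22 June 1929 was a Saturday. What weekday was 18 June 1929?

Tuesday

Count forward from the earlier date (June 18, 1929) to the later (June 22, 1929):
Within June 1929: 22 − 18 = 4 days.
4 mod 7 = 4, so 4 days before Saturday is Tuesday.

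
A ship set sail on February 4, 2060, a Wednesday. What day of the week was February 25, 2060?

Within February 2060: 25 − 4 = 21 days.
21 is a multiple of 7, so February 25, 2060 falls on the same weekday: Wednesday.

Wednesday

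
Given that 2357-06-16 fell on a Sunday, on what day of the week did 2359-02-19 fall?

Thursday

Day-of-year of June 16, 2357: 167.
Day-of-year of February 19, 2359: 50.
2357 has 365 days, so 365 − 167 = 198 days remain in 2357.
Full years: 2358: 365. Sum = 365.
Total: 198 + 365 + 50 = 613 days.
613 mod 7 = 4, so 4 days after Sunday is Thursday.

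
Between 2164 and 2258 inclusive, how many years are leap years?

Years divisible by 4: 2164, 2168, …, 2256 — 24 in all.
Of these, 2200 is divisible by 100 but not 400, so not leap.
Leap years: 24 − 1 = 23.

23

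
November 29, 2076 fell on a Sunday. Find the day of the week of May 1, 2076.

Count forward from the earlier date (May 1, 2076) to the later (November 29, 2076):
May 2076: 31 − 1 = 30 days remain.
Then June (30), July (31), August (31), September (30), October (31): 30 + 31 + 31 + 30 + 31 = 153 days.
November 1–29, 2076: 29 days.
Total: 30 + 153 + 29 = 212 days.
212 mod 7 = 2, so 2 days before Sunday is Friday.

Friday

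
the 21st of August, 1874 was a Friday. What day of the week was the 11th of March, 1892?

Friday

Day-of-year of August 21, 1874: 233.
Day-of-year of March 11, 1892: 71.
1874 has 365 days, so 365 − 233 = 132 days remain in 1874.
Full years 1875–1891: 13 common + 4 leap = 13×365 + 4×366 = 6209 days.
Total: 132 + 6209 + 71 = 6412 days.
6412 is a multiple of 7, so the 11th of March, 1892 falls on the same weekday: Friday.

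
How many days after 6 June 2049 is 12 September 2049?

June 2049: 30 − 6 = 24 days remain.
Then July (31), August (31): 31 + 31 = 62 days.
September 1–12, 2049: 12 days.
Total: 24 + 62 + 12 = 98 days.

98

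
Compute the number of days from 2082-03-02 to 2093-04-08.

From March 2, 2082 to March 2, 2093: 11 years, of which 3 contain a Feb 29 — 8×365 + 3×366 = 4018 days.
March 2093: 31 − 2 = 29 days remain.
April 1–8, 2093: 8 days.
Residual: 37 days.
Total: 4055 days.

4055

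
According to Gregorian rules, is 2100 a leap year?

2100 is not a leap year (divisible by 100 but not 400).

No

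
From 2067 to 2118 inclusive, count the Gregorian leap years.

Years divisible by 4: 2068, 2072, …, 2116 — 13 in all.
Of these, 2100 is divisible by 100 but not 400, so not leap.
Leap years: 13 − 1 = 12.

12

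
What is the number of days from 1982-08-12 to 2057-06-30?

27351

From August 12, 1982 to August 12, 2056: 74 years, of which 19 contain a Feb 29 — 55×365 + 19×366 = 27029 days.
(2000 is a leap year (divisible by 400).)
August 2056: 31 − 12 = 19 days remain.
Then 9 full months totalling 273 days.
June 1–30, 2057: 30 days.
Residual: 322 days.
Total: 27351 days.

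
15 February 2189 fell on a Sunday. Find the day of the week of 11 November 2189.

February 2189: 28 − 15 = 13 days remain (2189 is not a leap year, so February has 28 days).
Then March (31), April (30), May (31), June (30), July (31), August (31), September (30), October (31): 31 + 30 + 31 + 30 + 31 + 31 + 30 + 31 = 245 days.
November 1–11, 2189: 11 days.
Total: 13 + 245 + 11 = 269 days.
269 mod 7 = 3, so 3 days after Sunday is Wednesday.

Wednesday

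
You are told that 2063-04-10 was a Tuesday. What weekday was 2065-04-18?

April 10, 2063 → April 10, 2064: 366 days (2064 is a leap year).
April 10, 2064 → April 10, 2065: 365 days.
Within April 2065: 18 − 10 = 8 days.
Total: 739 days.
739 mod 7 = 4, so 4 days after Tuesday is Saturday.

Saturday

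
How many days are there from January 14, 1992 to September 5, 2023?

11557

From January 14, 1992 to January 14, 2023: 31 years, of which 8 contain a Feb 29 — 23×365 + 8×366 = 11323 days.
(2000 is a leap year (divisible by 400).)
January 2023: 31 − 14 = 17 days remain.
Then February 2023 (28), March (31), April (30), May (31), June (30), July (31), August (31): 28 + 31 + 30 + 31 + 30 + 31 + 31 = 212 days.
September 1–5, 2023: 5 days.
Residual: 234 days.
Total: 11557 days.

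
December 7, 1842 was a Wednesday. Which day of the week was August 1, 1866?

Wednesday

Day-of-year of December 7, 1842: 341.
Day-of-year of August 1, 1866: 213.
1842 has 365 days, so 365 − 341 = 24 days remain in 1842.
Full years 1843–1865: 17 common + 6 leap = 17×365 + 6×366 = 8401 days.
Total: 24 + 8401 + 213 = 8638 days.
8638 is a multiple of 7, so August 1, 1866 falls on the same weekday: Wednesday.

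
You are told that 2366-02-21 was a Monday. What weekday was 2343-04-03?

Saturday

Count forward from the earlier date (April 3, 2343) to the later (February 21, 2366):
From April 3, 2343 to April 3, 2365: 22 years, of which 6 contain a Feb 29 — 16×365 + 6×366 = 8036 days.
April 2365: 30 − 3 = 27 days remain.
Then 9 full months totalling 276 days.
February 1–21, 2366: 21 days (2366 is not a leap year).
Residual: 324 days.
Total: 8360 days.
8360 mod 7 = 2, so 2 days before Monday is Saturday.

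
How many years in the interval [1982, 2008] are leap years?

Years divisible by 4 in [1982, 2008]: 1984, 1988, 1992, 1996, 2000, 2004, 2008.
2000 is divisible by 400, so still leap.
No century exceptions apply. Count: 7.

7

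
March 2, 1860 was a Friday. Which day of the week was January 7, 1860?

Count forward from the earlier date (January 7, 1860) to the later (March 2, 1860):
January 1860: 31 − 7 = 24 days remain.
Then February 1860 (29): 29 days.
March 1–2, 1860: 2 days.
Total: 24 + 29 + 2 = 55 days.
55 mod 7 = 6, so 6 days before Friday is Saturday.

Saturday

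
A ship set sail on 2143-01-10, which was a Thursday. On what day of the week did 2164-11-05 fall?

From January 10, 2143 to January 10, 2164: 21 years, of which 5 contain a Feb 29 — 16×365 + 5×366 = 7670 days.
January 2164: 31 − 10 = 21 days remain.
Then 9 full months totalling 274 days.
November 1–5, 2164: 5 days.
Residual: 300 days.
Total: 7970 days.
7970 mod 7 = 4, so 4 days after Thursday is Monday.

Monday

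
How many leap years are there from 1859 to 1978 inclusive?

29

Years divisible by 4: 1860, 1864, …, 1976 — 30 in all.
Of these, 1900 is divisible by 100 but not 400, so not leap.
Leap years: 30 − 1 = 29.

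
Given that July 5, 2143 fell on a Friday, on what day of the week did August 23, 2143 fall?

Friday

July 2143: 31 − 5 = 26 days remain.
August 1–23, 2143: 23 days.
Total: 26 + 23 = 49 days.
49 is a multiple of 7, so August 23, 2143 falls on the same weekday: Friday.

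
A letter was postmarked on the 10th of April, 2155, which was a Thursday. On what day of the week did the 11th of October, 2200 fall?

From April 10, 2155 to April 10, 2200: 45 years, of which 11 contain a Feb 29 — 34×365 + 11×366 = 16436 days.
(2200 is not a leap year (divisible by 100 but not 400).)
April 2200: 30 − 10 = 20 days remain.
Then May (31), June (30), July (31), August (31), September (30): 31 + 30 + 31 + 31 + 30 = 153 days.
October 1–11, 2200: 11 days.
Residual: 184 days.
Total: 16620 days.
16620 mod 7 = 2, so 2 days after Thursday is Saturday.

Saturday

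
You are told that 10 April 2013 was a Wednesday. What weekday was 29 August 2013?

Thursday

April 2013: 30 − 10 = 20 days remain.
Then May (31), June (30), July (31): 31 + 30 + 31 = 92 days.
August 1–29, 2013: 29 days.
Total: 20 + 92 + 29 = 141 days.
141 mod 7 = 1, so 1 day after Wednesday is Thursday.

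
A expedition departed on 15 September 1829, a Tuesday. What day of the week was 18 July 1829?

Saturday

Count forward from the earlier date (July 18, 1829) to the later (September 15, 1829):
July 1829: 31 − 18 = 13 days remain.
Then August (31): 31 days.
September 1–15, 1829: 15 days.
Total: 13 + 31 + 15 = 59 days.
59 mod 7 = 3, so 3 days before Tuesday is Saturday.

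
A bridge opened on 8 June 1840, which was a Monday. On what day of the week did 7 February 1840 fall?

Friday

Count forward from the earlier date (February 7, 1840) to the later (June 8, 1840):
February 1840: 29 − 7 = 22 days remain (1840 is a leap year, so February has 29 days).
Then March (31), April (30), May (31): 31 + 30 + 31 = 92 days.
June 1–8, 1840: 8 days.
Total: 22 + 92 + 8 = 122 days.
122 mod 7 = 3, so 3 days before Monday is Friday.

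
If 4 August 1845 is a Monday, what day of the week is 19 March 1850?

Tuesday

August 4, 1845 → August 4, 1846: 365 days.
August 4, 1846 → August 4, 1847: 365 days.
August 4, 1847 → August 4, 1848: 366 days (1848 is a leap year).
August 4, 1848 → August 4, 1849: 365 days.
August 1849: 31 − 4 = 27 days remain.
Then September (30), October (31), November (30), December (31), January (31), February 1850 (28): 30 + 31 + 30 + 31 + 31 + 28 = 181 days.
March 1–19, 1850: 19 days.
Residual: 227 days.
Total: 1688 days.
1688 mod 7 = 1, so 1 day after Monday is Tuesday.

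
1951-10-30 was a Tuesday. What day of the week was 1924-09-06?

Count forward from the earlier date (September 6, 1924) to the later (October 30, 1951):
Day-of-year of September 6, 1924: 250.
Day-of-year of October 30, 1951: 303.
1924 has 366 days, so 366 − 250 = 116 days remain in 1924.
Full years 1925–1950: 20 common + 6 leap = 20×365 + 6×366 = 9496 days.
Total: 116 + 9496 + 303 = 9915 days.
9915 mod 7 = 3, so 3 days before Tuesday is Saturday.

Saturday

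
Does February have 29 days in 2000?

2000 is a leap year (divisible by 400).

Yes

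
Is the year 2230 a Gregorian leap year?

No

2230 is not a leap year.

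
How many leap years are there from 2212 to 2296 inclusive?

Years divisible by 4: 2212, 2216, …, 2296 — 22 in all.
No century exceptions apply. Count: 22.

22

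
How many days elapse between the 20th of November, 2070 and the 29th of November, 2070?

Within November 2070: 29 − 20 = 9 days.

9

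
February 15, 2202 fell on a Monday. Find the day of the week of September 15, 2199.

Count forward from the earlier date (September 15, 2199) to the later (February 15, 2202):
September 15, 2199 → September 15, 2200: 365 days (2200 is not a leap year (divisible by 100 but not 400)).
September 15, 2200 → September 15, 2201: 365 days.
September 2201: 30 − 15 = 15 days remain.
Then October (31), November (30), December (31), January (31): 31 + 30 + 31 + 31 = 123 days.
February 1–15, 2202: 15 days (2202 is not a leap year).
Residual: 153 days.
Total: 883 days.
883 mod 7 = 1, so 1 day before Monday is Sunday.

Sunday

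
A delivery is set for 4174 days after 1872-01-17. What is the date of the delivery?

1883-06-22

Count 4174 days after January 17, 1872:
From January 17, 1872 to January 17, 1883: 11 years, of which 3 contain a Feb 29 — 8×365 + 3×366 = 4018 days.
January 1883: 31 − 17 = 14 days remain.
Then February 1883 (28), March (31), April (30), May (31): 28 + 31 + 30 + 31 = 120 days.
June 1–22, 1883: 22 days.
Residual: 156 days.
Total: 4174 days.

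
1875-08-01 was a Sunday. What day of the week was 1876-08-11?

Friday

Day-of-year of August 1, 1875: 213.
Day-of-year of August 11, 1876: 224.
1875 has 365 days, so 365 − 213 = 152 days remain in 1875.
Total: 152 + 224 = 376 days.
376 mod 7 = 5, so 5 days after Sunday is Friday.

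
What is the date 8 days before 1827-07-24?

1827-07-16

Count 8 days before July 24, 1827:
Within July 1827: 24 − 16 = 8 days.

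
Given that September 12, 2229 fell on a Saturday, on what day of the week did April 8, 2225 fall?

Friday

Count forward from the earlier date (April 8, 2225) to the later (September 12, 2229):
April 8, 2225 → April 8, 2226: 365 days.
April 8, 2226 → April 8, 2227: 365 days.
April 8, 2227 → April 8, 2228: 366 days (2228 is a leap year).
April 8, 2228 → April 8, 2229: 365 days.
April 2229: 30 − 8 = 22 days remain.
Then May (31), June (30), July (31), August (31): 31 + 30 + 31 + 31 = 123 days.
September 1–12, 2229: 12 days.
Residual: 157 days.
Total: 1618 days.
1618 mod 7 = 1, so 1 day before Saturday is Friday.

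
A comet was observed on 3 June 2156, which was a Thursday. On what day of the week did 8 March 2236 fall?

Tuesday

From June 3, 2156 to June 3, 2235: 79 years, of which 18 contain a Feb 29 — 61×365 + 18×366 = 28853 days.
(2200 is not a leap year (divisible by 100 but not 400).)
June 2235: 30 − 3 = 27 days remain.
Then July (31), August (31), September (30), October (31), November (30), December (31), January (31), February 2236 (29): 31 + 31 + 30 + 31 + 30 + 31 + 31 + 29 = 244 days.
March 1–8, 2236: 8 days.
Residual: 279 days.
Total: 29132 days.
29132 mod 7 = 5, so 5 days after Thursday is Tuesday.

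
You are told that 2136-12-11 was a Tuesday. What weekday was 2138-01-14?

Tuesday

December 2136: 31 − 11 = 20 days remain.
Then 12 full months totalling 365 days.
January 1–14, 2138: 14 days.
Total: 20 + 365 + 14 = 399 days.
399 is a multiple of 7, so 2138-01-14 falls on the same weekday: Tuesday.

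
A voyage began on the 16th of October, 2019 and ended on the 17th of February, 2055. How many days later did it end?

12908

From October 16, 2019 to October 16, 2054: 35 years, of which 9 contain a Feb 29 — 26×365 + 9×366 = 12784 days.
October 2054: 31 − 16 = 15 days remain.
Then November (30), December (31), January (31): 30 + 31 + 31 = 92 days.
February 1–17, 2055: 17 days (2055 is not a leap year).
Residual: 124 days.
Total: 12908 days.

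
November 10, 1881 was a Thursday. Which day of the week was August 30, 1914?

Sunday

Day-of-year of November 10, 1881: 314.
Day-of-year of August 30, 1914: 242.
1881 has 365 days, so 365 − 314 = 51 days remain in 1881.
Full years 1882–1913: 25 common + 7 leap = 25×365 + 7×366 = 11687 days.
Total: 51 + 11687 + 242 = 11980 days.
11980 mod 7 = 3, so 3 days after Thursday is Sunday.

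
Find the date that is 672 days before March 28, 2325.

May 26, 2323

Count 672 days before March 28, 2325:
May 26, 2323 → May 26, 2324: 366 days (2324 is a leap year).
May 2324: 31 − 26 = 5 days remain.
Then 9 full months totalling 273 days.
March 1–28, 2325: 28 days.
Residual: 306 days.
Total: 672 days.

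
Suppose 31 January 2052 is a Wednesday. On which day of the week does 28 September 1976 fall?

Count forward from the earlier date (September 28, 1976) to the later (January 31, 2052):
Day-of-year of September 28, 1976: 272.
Day-of-year of January 31, 2052: 31.
1976 has 366 days, so 366 − 272 = 94 days remain in 1976.
Full years 1977–2051: 57 common + 18 leap = 57×365 + 18×366 = 27393 days.
Total: 94 + 27393 + 31 = 27518 days.
27518 mod 7 = 1, so 1 day before Wednesday is Tuesday.

Tuesday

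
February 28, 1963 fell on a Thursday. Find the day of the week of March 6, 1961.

Monday

Count forward from the earlier date (March 6, 1961) to the later (February 28, 1963):
March 6, 1961 → March 6, 1962: 365 days.
March 1962: 31 − 6 = 25 days remain.
Then 10 full months totalling 306 days.
February 1–28, 1963: 28 days (1963 is not a leap year).
Residual: 359 days.
Total: 724 days.
724 mod 7 = 3, so 3 days before Thursday is Monday.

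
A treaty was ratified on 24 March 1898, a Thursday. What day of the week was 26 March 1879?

Wednesday

Count forward from the earlier date (March 26, 1879) to the later (March 24, 1898):
Day-of-year of March 26, 1879: 85.
Day-of-year of March 24, 1898: 83.
1879 has 365 days, so 365 − 85 = 280 days remain in 1879.
Full years 1880–1897: 13 common + 5 leap = 13×365 + 5×366 = 6575 days.
Total: 280 + 6575 + 83 = 6938 days.
6938 mod 7 = 1, so 1 day before Thursday is Wednesday.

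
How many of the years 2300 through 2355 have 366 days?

Years divisible by 4: 2300, 2304, …, 2352 — 14 in all.
Of these, 2300 is divisible by 100 but not 400, so not leap.
Leap years: 14 − 1 = 13.

13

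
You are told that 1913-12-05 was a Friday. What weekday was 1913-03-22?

Count forward from the earlier date (March 22, 1913) to the later (December 5, 1913):
March 1913: 31 − 22 = 9 days remain.
Then April (30), May (31), June (30), July (31), August (31), September (30), October (31), November (30): 30 + 31 + 30 + 31 + 31 + 30 + 31 + 30 = 244 days.
December 1–5, 1913: 5 days.
Total: 9 + 244 + 5 = 258 days.
258 mod 7 = 6, so 6 days before Friday is Saturday.

Saturday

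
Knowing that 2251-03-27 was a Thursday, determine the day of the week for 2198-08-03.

Friday

Count forward from the earlier date (August 3, 2198) to the later (March 27, 2251):
Day-of-year of August 3, 2198: 215.
Day-of-year of March 27, 2251: 86.
2198 has 365 days, so 365 − 215 = 150 days remain in 2198.
Full years 2199–2250: 40 common + 12 leap = 40×365 + 12×366 = 18992 days.
Total: 150 + 18992 + 86 = 19228 days.
19228 mod 7 = 6, so 6 days before Thursday is Friday.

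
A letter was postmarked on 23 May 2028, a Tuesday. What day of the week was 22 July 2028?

May 2028: 31 − 23 = 8 days remain.
Then June (30): 30 days.
July 1–22, 2028: 22 days.
Total: 8 + 30 + 22 = 60 days.
60 mod 7 = 4, so 4 days after Tuesday is Saturday.

Saturday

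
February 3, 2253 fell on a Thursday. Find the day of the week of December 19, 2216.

Thursday

Count forward from the earlier date (December 19, 2216) to the later (February 3, 2253):
From December 19, 2216 to December 19, 2252: 36 years, of which 9 contain a Feb 29 — 27×365 + 9×366 = 13149 days.
December 2252: 31 − 19 = 12 days remain.
Then January (31): 31 days.
February 1–3, 2253: 3 days (2253 is not a leap year).
Residual: 46 days.
Total: 13195 days.
13195 is a multiple of 7, so December 19, 2216 falls on the same weekday: Thursday.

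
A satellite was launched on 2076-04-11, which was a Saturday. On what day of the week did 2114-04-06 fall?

From April 11, 2076 to April 11, 2113: 37 years, of which 8 contain a Feb 29 — 29×365 + 8×366 = 13513 days.
(2100 is not a leap year (divisible by 100 but not 400).)
April 2113: 30 − 11 = 19 days remain.
Then 11 full months totalling 335 days.
April 1–6, 2114: 6 days.
Residual: 360 days.
Total: 13873 days.
13873 mod 7 = 6, so 6 days after Saturday is Friday.

Friday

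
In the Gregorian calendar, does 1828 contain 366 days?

1828 is a leap year.

Yes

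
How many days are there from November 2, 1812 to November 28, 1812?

26

Within November 1812: 28 − 2 = 26 days.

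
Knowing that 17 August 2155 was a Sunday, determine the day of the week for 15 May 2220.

Monday

Day-of-year of August 17, 2155: 229.
Day-of-year of May 15, 2220: 136.
2155 has 365 days, so 365 − 229 = 136 days remain in 2155.
Full years 2156–2219: 49 common + 15 leap = 49×365 + 15×366 = 23375 days.
Total: 136 + 23375 + 136 = 23647 days.
23647 mod 7 = 1, so 1 day after Sunday is Monday.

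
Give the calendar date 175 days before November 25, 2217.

June 3, 2217

Count 175 days before November 25, 2217:
June 2217: 30 − 3 = 27 days remain.
Then July (31), August (31), September (30), October (31): 31 + 31 + 30 + 31 = 123 days.
November 1–25, 2217: 25 days.
Total: 27 + 123 + 25 = 175 days.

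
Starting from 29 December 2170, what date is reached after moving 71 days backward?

19 October 2170

Count 71 days before December 29, 2170:
October 2170: 31 − 19 = 12 days remain.
Then November (30): 30 days.
December 1–29, 2170: 29 days.
Total: 12 + 30 + 29 = 71 days.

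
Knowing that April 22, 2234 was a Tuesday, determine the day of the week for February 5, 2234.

Count forward from the earlier date (February 5, 2234) to the later (April 22, 2234):
February 2234: 28 − 5 = 23 days remain (2234 is not a leap year, so February has 28 days).
Then March (31): 31 days.
April 1–22, 2234: 22 days.
Total: 23 + 31 + 22 = 76 days.
76 mod 7 = 6, so 6 days before Tuesday is Wednesday.

Wednesday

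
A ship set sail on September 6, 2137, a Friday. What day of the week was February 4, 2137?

Monday

Count forward from the earlier date (February 4, 2137) to the later (September 6, 2137):
February 2137: 28 − 4 = 24 days remain (2137 is not a leap year, so February has 28 days).
Then March (31), April (30), May (31), June (30), July (31), August (31): 31 + 30 + 31 + 30 + 31 + 31 = 184 days.
September 1–6, 2137: 6 days.
Total: 24 + 184 + 6 = 214 days.
214 mod 7 = 4, so 4 days before Friday is Monday.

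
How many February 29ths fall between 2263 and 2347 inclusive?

Years divisible by 4: 2264, 2268, …, 2344 — 21 in all.
Of these, 2300 is divisible by 100 but not 400, so not leap.
Leap years: 21 − 1 = 20.

20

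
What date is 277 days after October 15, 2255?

July 18, 2256

Count 277 days after October 15, 2255:
October 2255: 31 − 15 = 16 days remain.
Then November (30), December (31), January (31), February 2256 (29), March (31), April (30), May (31), June (30): 30 + 31 + 31 + 29 + 31 + 30 + 31 + 30 = 243 days.
July 1–18, 2256: 18 days.
Total: 16 + 243 + 18 = 277 days.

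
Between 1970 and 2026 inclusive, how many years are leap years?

14

Years divisible by 4: 1972, 1976, …, 2024 — 14 in all.
2000 is divisible by 400, so still leap.
No century exceptions apply. Count: 14.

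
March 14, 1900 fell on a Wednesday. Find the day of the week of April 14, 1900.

March 1900: 31 − 14 = 17 days remain.
April 1–14, 1900: 14 days.
Total: 17 + 14 = 31 days.
31 mod 7 = 3, so 3 days after Wednesday is Saturday.

Saturday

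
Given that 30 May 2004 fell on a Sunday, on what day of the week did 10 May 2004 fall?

Monday

Count forward from the earlier date (May 10, 2004) to the later (May 30, 2004):
Within May 2004: 30 − 10 = 20 days.
20 mod 7 = 6, so 6 days before Sunday is Monday.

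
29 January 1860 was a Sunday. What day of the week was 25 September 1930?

Thursday

From January 29, 1860 to January 29, 1930: 70 years, of which 17 contain a Feb 29 — 53×365 + 17×366 = 25567 days.
(1900 is not a leap year (divisible by 100 but not 400).)
January 1930: 31 − 29 = 2 days remain.
Then February 1930 (28), March (31), April (30), May (31), June (30), July (31), August (31): 28 + 31 + 30 + 31 + 30 + 31 + 31 = 212 days.
September 1–25, 1930: 25 days.
Residual: 239 days.
Total: 25806 days.
25806 mod 7 = 4, so 4 days after Sunday is Thursday.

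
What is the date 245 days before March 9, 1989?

July 7, 1988

Count 245 days before March 9, 1989:
July 1988: 31 − 7 = 24 days remain.
Then August (31), September (30), October (31), November (30), December (31), January (31), February 1989 (28): 31 + 30 + 31 + 30 + 31 + 31 + 28 = 212 days.
March 1–9, 1989: 9 days.
Residual: 245 days.
Total: 245 days.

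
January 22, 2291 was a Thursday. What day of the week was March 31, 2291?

Tuesday

January 2291: 31 − 22 = 9 days remain.
Then February 2291 (28): 28 days.
March 1–31, 2291: 31 days.
Total: 9 + 28 + 31 = 68 days.
68 mod 7 = 5, so 5 days after Thursday is Tuesday.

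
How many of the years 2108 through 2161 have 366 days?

14

Years divisible by 4: 2108, 2112, …, 2160 — 14 in all.
No century exceptions apply. Count: 14.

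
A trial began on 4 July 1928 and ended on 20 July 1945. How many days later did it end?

6225

From July 4, 1928 to July 4, 1945: 17 years, of which 4 contain a Feb 29 — 13×365 + 4×366 = 6209 days.
Within July 1945: 20 − 4 = 16 days.
Total: 6225 days.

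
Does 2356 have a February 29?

Yes

2356 is a leap year.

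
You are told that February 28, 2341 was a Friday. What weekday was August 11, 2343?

February 28, 2341 → February 28, 2342: 365 days.
February 28, 2342 → February 28, 2343: 365 days.
February 2343: 28 − 28 = 0 days remain (2343 is not a leap year, so February has 28 days).
Then March (31), April (30), May (31), June (30), July (31): 31 + 30 + 31 + 30 + 31 = 153 days.
August 1–11, 2343: 11 days.
Residual: 164 days.
Total: 894 days.
894 mod 7 = 5, so 5 days after Friday is Wednesday.

Wednesday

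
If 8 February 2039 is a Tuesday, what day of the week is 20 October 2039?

Thursday

February 2039: 28 − 8 = 20 days remain (2039 is not a leap year, so February has 28 days).
Then March (31), April (30), May (31), June (30), July (31), August (31), September (30): 31 + 30 + 31 + 30 + 31 + 31 + 30 = 214 days.
October 1–20, 2039: 20 days.
Total: 20 + 214 + 20 = 254 days.
254 mod 7 = 2, so 2 days after Tuesday is Thursday.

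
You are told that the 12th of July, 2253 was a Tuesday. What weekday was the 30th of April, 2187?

Count forward from the earlier date (April 30, 2187) to the later (July 12, 2253):
Day-of-year of April 30, 2187: 120.
Day-of-year of July 12, 2253: 193.
2187 has 365 days, so 365 − 120 = 245 days remain in 2187.
Full years 2188–2252: 49 common + 16 leap = 49×365 + 16×366 = 23741 days.
Total: 245 + 23741 + 193 = 24179 days.
24179 mod 7 = 1, so 1 day before Tuesday is Monday.

Monday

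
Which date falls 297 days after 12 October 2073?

5 August 2074

Count 297 days after October 12, 2073:
Day-of-year of October 12, 2073: 285.
Day-of-year of August 5, 2074: 217.
2073 has 365 days, so 365 − 285 = 80 days remain in 2073.
Total: 80 + 217 = 297 days.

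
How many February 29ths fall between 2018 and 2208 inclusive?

46

Years divisible by 4: 2020, 2024, …, 2208 — 48 in all.
Of these, 2100, 2200 are divisible by 100 but not 400, so not leap.
Leap years: 48 − 2 = 46.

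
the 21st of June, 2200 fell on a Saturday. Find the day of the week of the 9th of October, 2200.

June 2200: 30 − 21 = 9 days remain.
Then July (31), August (31), September (30): 31 + 31 + 30 = 92 days.
October 1–9, 2200: 9 days.
Total: 9 + 92 + 9 = 110 days.
110 mod 7 = 5, so 5 days after Saturday is Thursday.

Thursday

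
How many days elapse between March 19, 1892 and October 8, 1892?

203

March 1892: 31 − 19 = 12 days remain.
Then April (30), May (31), June (30), July (31), August (31), September (30): 30 + 31 + 30 + 31 + 31 + 30 = 183 days.
October 1–8, 1892: 8 days.
Total: 12 + 183 + 8 = 203 days.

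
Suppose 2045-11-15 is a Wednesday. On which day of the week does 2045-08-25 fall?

Count forward from the earlier date (August 25, 2045) to the later (November 15, 2045):
August 2045: 31 − 25 = 6 days remain.
Then September (30), October (31): 30 + 31 = 61 days.
November 1–15, 2045: 15 days.
Total: 6 + 61 + 15 = 82 days.
82 mod 7 = 5, so 5 days before Wednesday is Friday.

Friday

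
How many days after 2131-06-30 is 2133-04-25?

June 30, 2131 → June 30, 2132: 366 days (2132 is a leap year).
June 2132: 30 − 30 = 0 days remain.
Then 9 full months totalling 274 days.
April 1–25, 2133: 25 days.
Residual: 299 days.
Total: 665 days.

665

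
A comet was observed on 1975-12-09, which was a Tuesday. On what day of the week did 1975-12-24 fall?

Wednesday

Within December 1975: 24 − 9 = 15 days.
15 mod 7 = 1, so 1 day after Tuesday is Wednesday.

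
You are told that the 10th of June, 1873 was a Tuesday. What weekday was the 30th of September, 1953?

Day-of-year of June 10, 1873: 161.
Day-of-year of September 30, 1953: 273.
1873 has 365 days, so 365 − 161 = 204 days remain in 1873.
Full years 1874–1952: 60 common + 19 leap = 60×365 + 19×366 = 28854 days.
Total: 204 + 28854 + 273 = 29331 days.
29331 mod 7 = 1, so 1 day after Tuesday is Wednesday.

Wednesday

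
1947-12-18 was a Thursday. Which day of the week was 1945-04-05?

Thursday

Count forward from the earlier date (April 5, 1945) to the later (December 18, 1947):
Day-of-year of April 5, 1945: 95.
Day-of-year of December 18, 1947: 352.
1945 has 365 days, so 365 − 95 = 270 days remain in 1945.
Full years: 1946: 365. Sum = 365.
Total: 270 + 365 + 352 = 987 days.
987 is a multiple of 7, so 1945-04-05 falls on the same weekday: Thursday.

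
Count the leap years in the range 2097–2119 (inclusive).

4

Years divisible by 4 in [2097, 2119]: 2100, 2104, 2108, 2112, 2116.
Of these, 2100 is divisible by 100 but not 400, so not leap.
Leap years: 5 − 1 = 4.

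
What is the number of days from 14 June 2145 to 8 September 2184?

From June 14, 2145 to June 14, 2184: 39 years, of which 10 contain a Feb 29 — 29×365 + 10×366 = 14245 days.
June 2184: 30 − 14 = 16 days remain.
Then July (31), August (31): 31 + 31 = 62 days.
September 1–8, 2184: 8 days.
Residual: 86 days.
Total: 14331 days.

14331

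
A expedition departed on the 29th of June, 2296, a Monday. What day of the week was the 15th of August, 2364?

Saturday

From June 29, 2296 to June 29, 2364: 68 years, of which 16 contain a Feb 29 — 52×365 + 16×366 = 24836 days.
(2300 is not a leap year (divisible by 100 but not 400).)
June 2364: 30 − 29 = 1 day remains.
Then July (31): 31 days.
August 1–15, 2364: 15 days.
Residual: 47 days.
Total: 24883 days.
24883 mod 7 = 5, so 5 days after Monday is Saturday.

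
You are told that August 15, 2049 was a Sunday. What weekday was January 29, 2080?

Day-of-year of August 15, 2049: 227.
Day-of-year of January 29, 2080: 29.
2049 has 365 days, so 365 − 227 = 138 days remain in 2049.
Full years 2050–2079: 23 common + 7 leap = 23×365 + 7×366 = 10957 days.
Total: 138 + 10957 + 29 = 11124 days.
11124 mod 7 = 1, so 1 day after Sunday is Monday.

Monday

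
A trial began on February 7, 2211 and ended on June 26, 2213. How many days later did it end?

870

Day-of-year of February 7, 2211: 38.
Day-of-year of June 26, 2213: 177.
2211 has 365 days, so 365 − 38 = 327 days remain in 2211.
Full years: 2212: 366. Sum = 366.
Total: 327 + 366 + 177 = 870 days.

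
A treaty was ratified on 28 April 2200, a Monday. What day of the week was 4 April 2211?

Day-of-year of April 28, 2200: 118.
Day-of-year of April 4, 2211: 94.
2200 has 365 days, so 365 − 118 = 247 days remain in 2200.
Full years 2201–2210: 8 common + 2 leap = 8×365 + 2×366 = 3652 days.
Total: 247 + 3652 + 94 = 3993 days.
3993 mod 7 = 3, so 3 days after Monday is Thursday.

Thursday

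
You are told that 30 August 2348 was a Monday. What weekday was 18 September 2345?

Count forward from the earlier date (September 18, 2345) to the later (August 30, 2348):
Day-of-year of September 18, 2345: 261.
Day-of-year of August 30, 2348: 243.
2345 has 365 days, so 365 − 261 = 104 days remain in 2345.
Full years: 2346: 365; 2347: 365. Sum = 730.
Total: 104 + 730 + 243 = 1077 days.
1077 mod 7 = 6, so 6 days before Monday is Tuesday.

Tuesday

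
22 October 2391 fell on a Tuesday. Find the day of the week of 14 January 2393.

October 2391: 31 − 22 = 9 days remain.
Then 14 full months totalling 427 days.
January 1–14, 2393: 14 days.
Total: 9 + 427 + 14 = 450 days.
450 mod 7 = 2, so 2 days after Tuesday is Thursday.

Thursday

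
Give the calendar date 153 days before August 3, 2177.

March 3, 2177

Count 153 days before August 3, 2177:
March 2177: 31 − 3 = 28 days remain.
Then April (30), May (31), June (30), July (31): 30 + 31 + 30 + 31 = 122 days.
August 1–3, 2177: 3 days.
Total: 28 + 122 + 3 = 153 days.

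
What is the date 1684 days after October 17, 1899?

May 28, 1904

Count 1684 days after October 17, 1899:
Day-of-year of October 17, 1899: 290.
Day-of-year of May 28, 1904: 149.
1899 has 365 days, so 365 − 290 = 75 days remain in 1899.
Full years: 1900: 365; 1901: 365; 1902: 365; 1903: 365. Sum = 1460.
Total: 75 + 1460 + 149 = 1684 days.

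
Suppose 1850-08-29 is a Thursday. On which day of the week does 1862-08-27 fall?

Wednesday

Day-of-year of August 29, 1850: 241.
Day-of-year of August 27, 1862: 239.
1850 has 365 days, so 365 − 241 = 124 days remain in 1850.
Full years 1851–1861: 8 common + 3 leap = 8×365 + 3×366 = 4018 days.
Total: 124 + 4018 + 239 = 4381 days.
4381 mod 7 = 6, so 6 days after Thursday is Wednesday.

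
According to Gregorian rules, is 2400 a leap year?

2400 is a leap year (divisible by 400).

Yes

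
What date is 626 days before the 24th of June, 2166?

the 6th of October, 2164

Count 626 days before June 24, 2166:
October 2164: 31 − 6 = 25 days remain.
Then 19 full months totalling 577 days.
June 1–24, 2166: 24 days.
Total: 25 + 577 + 24 = 626 days.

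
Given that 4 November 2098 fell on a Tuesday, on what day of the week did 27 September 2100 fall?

Monday

November 2098: 30 − 4 = 26 days remain.
Then 21 full months totalling 639 days.
September 1–27, 2100: 27 days.
Total: 26 + 639 + 27 = 692 days.
692 mod 7 = 6, so 6 days after Tuesday is Monday.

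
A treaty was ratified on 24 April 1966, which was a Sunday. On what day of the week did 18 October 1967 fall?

April 24, 1966 → April 24, 1967: 365 days.
April 1967: 30 − 24 = 6 days remain.
Then May (31), June (30), July (31), August (31), September (30): 31 + 30 + 31 + 31 + 30 = 153 days.
October 1–18, 1967: 18 days.
Residual: 177 days.
Total: 542 days.
542 mod 7 = 3, so 3 days after Sunday is Wednesday.

Wednesday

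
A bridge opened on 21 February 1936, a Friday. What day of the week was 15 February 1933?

Count forward from the earlier date (February 15, 1933) to the later (February 21, 1936):
Day-of-year of February 15, 1933: 46.
Day-of-year of February 21, 1936: 52.
1933 has 365 days, so 365 − 46 = 319 days remain in 1933.
Full years: 1934: 365; 1935: 365. Sum = 730.
Total: 319 + 730 + 52 = 1101 days.
1101 mod 7 = 2, so 2 days before Friday is Wednesday.

Wednesday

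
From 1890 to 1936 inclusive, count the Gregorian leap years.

11

Years divisible by 4 in [1890, 1936]: 1892, 1896, 1900, 1904, 1908, 1912, 1916, 1920, 1924, 1928, 1932, 1936.
Of these, 1900 is divisible by 100 but not 400, so not leap.
Leap years: 12 − 1 = 11.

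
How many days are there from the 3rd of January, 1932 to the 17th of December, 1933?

January 1932: 31 − 3 = 28 days remain.
Then 22 full months totalling 669 days.
December 1–17, 1933: 17 days.
Total: 28 + 669 + 17 = 714 days.

714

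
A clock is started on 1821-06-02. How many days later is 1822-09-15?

June 1821: 30 − 2 = 28 days remain.
Then 14 full months totalling 427 days.
September 1–15, 1822: 15 days.
Total: 28 + 427 + 15 = 470 days.

470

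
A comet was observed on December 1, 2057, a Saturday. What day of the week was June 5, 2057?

Tuesday

Count forward from the earlier date (June 5, 2057) to the later (December 1, 2057):
June 2057: 30 − 5 = 25 days remain.
Then July (31), August (31), September (30), October (31), November (30): 31 + 31 + 30 + 31 + 30 = 153 days.
December 1, 2057: 1 day.
Total: 25 + 153 + 1 = 179 days.
179 mod 7 = 4, so 4 days before Saturday is Tuesday.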